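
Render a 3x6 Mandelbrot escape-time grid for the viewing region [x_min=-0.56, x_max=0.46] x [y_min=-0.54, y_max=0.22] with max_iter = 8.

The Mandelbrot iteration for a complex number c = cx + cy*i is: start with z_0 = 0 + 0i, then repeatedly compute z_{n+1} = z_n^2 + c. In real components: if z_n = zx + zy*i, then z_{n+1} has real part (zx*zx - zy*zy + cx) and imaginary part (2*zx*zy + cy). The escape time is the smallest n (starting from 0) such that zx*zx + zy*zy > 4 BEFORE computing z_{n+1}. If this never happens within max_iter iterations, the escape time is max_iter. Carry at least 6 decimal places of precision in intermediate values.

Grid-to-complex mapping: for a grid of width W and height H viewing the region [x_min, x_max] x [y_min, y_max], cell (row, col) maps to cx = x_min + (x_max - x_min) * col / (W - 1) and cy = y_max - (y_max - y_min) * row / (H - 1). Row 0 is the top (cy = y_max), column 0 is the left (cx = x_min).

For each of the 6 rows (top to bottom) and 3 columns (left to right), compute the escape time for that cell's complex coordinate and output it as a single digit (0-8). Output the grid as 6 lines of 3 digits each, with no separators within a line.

Answer: 887
885
885
887
888
885

Derivation:
(row=0, col=0): c = -0.5600 + 0.2200i → escape time 8
(row=0, col=1): c = -0.0500 + 0.2200i → escape time 8
(row=0, col=2): c = 0.4600 + 0.2200i → escape time 7
(row=1, col=0): c = -0.5600 + 0.0680i → escape time 8
(row=1, col=1): c = -0.0500 + 0.0680i → escape time 8
(row=1, col=2): c = 0.4600 + 0.0680i → escape time 5
(row=2, col=0): c = -0.5600 + -0.0840i → escape time 8
(row=2, col=1): c = -0.0500 + -0.0840i → escape time 8
(row=2, col=2): c = 0.4600 + -0.0840i → escape time 5
(row=3, col=0): c = -0.5600 + -0.2360i → escape time 8
(row=3, col=1): c = -0.0500 + -0.2360i → escape time 8
(row=3, col=2): c = 0.4600 + -0.2360i → escape time 7
(row=4, col=0): c = -0.5600 + -0.3880i → escape time 8
(row=4, col=1): c = -0.0500 + -0.3880i → escape time 8
(row=4, col=2): c = 0.4600 + -0.3880i → escape time 8
(row=5, col=0): c = -0.5600 + -0.5400i → escape time 8
(row=5, col=1): c = -0.0500 + -0.5400i → escape time 8
(row=5, col=2): c = 0.4600 + -0.5400i → escape time 5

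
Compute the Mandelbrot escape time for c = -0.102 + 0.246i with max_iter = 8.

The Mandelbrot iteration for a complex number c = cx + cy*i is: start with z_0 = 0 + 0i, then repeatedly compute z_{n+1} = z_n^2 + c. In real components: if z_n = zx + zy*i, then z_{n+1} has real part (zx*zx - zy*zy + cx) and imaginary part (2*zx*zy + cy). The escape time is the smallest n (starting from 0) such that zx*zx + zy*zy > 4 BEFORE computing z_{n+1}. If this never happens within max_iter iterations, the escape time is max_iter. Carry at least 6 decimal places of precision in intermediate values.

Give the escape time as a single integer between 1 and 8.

z_0 = 0 + 0i, c = -0.1020 + 0.2460i
Iter 1: z = -0.1020 + 0.2460i, |z|^2 = 0.0709
Iter 2: z = -0.1521 + 0.1958i, |z|^2 = 0.0615
Iter 3: z = -0.1172 + 0.1864i, |z|^2 = 0.0485
Iter 4: z = -0.1230 + 0.2023i, |z|^2 = 0.0561
Iter 5: z = -0.1278 + 0.1962i, |z|^2 = 0.0548
Iter 6: z = -0.1242 + 0.1958i, |z|^2 = 0.0538
Iter 7: z = -0.1249 + 0.1974i, |z|^2 = 0.0546

Answer: 8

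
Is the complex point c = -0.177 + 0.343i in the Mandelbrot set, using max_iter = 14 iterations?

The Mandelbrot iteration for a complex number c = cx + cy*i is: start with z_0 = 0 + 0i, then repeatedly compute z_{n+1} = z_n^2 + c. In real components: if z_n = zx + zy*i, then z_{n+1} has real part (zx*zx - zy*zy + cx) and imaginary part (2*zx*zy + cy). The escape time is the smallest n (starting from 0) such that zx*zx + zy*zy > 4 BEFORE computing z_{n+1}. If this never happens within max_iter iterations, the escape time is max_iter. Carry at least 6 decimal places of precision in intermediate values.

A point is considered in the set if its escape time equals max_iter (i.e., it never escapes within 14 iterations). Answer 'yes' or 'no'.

z_0 = 0 + 0i, c = -0.1770 + 0.3430i
Iter 1: z = -0.1770 + 0.3430i, |z|^2 = 0.1490
Iter 2: z = -0.2633 + 0.2216i, |z|^2 = 0.1184
Iter 3: z = -0.1568 + 0.2263i, |z|^2 = 0.0758
Iter 4: z = -0.2036 + 0.2720i, |z|^2 = 0.1155
Iter 5: z = -0.2095 + 0.2322i, |z|^2 = 0.0978
Iter 6: z = -0.1870 + 0.2457i, |z|^2 = 0.0953
Iter 7: z = -0.2024 + 0.2511i, |z|^2 = 0.1040
Iter 8: z = -0.1991 + 0.2414i, |z|^2 = 0.0979
Iter 9: z = -0.1956 + 0.2469i, |z|^2 = 0.0992
Iter 10: z = -0.1997 + 0.2464i, |z|^2 = 0.1006
Iter 11: z = -0.1978 + 0.2446i, |z|^2 = 0.0990
Iter 12: z = -0.1977 + 0.2462i, |z|^2 = 0.0997
Iter 13: z = -0.1985 + 0.2457i, |z|^2 = 0.0998
Did not escape in 14 iterations → in set

Answer: yes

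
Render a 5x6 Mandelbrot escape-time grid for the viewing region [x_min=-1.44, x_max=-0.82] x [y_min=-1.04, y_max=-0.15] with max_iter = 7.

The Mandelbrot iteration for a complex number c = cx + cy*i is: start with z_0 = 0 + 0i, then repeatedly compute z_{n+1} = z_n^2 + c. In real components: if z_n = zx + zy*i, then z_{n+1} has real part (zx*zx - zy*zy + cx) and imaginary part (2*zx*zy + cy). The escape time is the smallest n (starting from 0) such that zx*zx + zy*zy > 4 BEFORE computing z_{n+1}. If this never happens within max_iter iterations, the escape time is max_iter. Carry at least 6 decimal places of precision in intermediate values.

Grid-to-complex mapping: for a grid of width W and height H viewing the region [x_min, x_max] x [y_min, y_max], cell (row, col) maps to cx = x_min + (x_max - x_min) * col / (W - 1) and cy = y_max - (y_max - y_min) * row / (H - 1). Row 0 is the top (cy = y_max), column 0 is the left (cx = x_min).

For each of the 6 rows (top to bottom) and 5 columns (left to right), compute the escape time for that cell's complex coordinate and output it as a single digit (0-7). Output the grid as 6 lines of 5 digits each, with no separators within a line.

Answer: 77777
57777
34556
33344
33334
23333

Derivation:
(row=0, col=0): c = -1.4400 + -0.1500i → escape time 7
(row=0, col=1): c = -1.2850 + -0.1500i → escape time 7
(row=0, col=2): c = -1.1300 + -0.1500i → escape time 7
(row=0, col=3): c = -0.9750 + -0.1500i → escape time 7
(row=0, col=4): c = -0.8200 + -0.1500i → escape time 7
(row=1, col=0): c = -1.4400 + -0.3280i → escape time 5
(row=1, col=1): c = -1.2850 + -0.3280i → escape time 7
(row=1, col=2): c = -1.1300 + -0.3280i → escape time 7
(row=1, col=3): c = -0.9750 + -0.3280i → escape time 7
(row=1, col=4): c = -0.8200 + -0.3280i → escape time 7
(row=2, col=0): c = -1.4400 + -0.5060i → escape time 3
(row=2, col=1): c = -1.2850 + -0.5060i → escape time 4
(row=2, col=2): c = -1.1300 + -0.5060i → escape time 5
(row=2, col=3): c = -0.9750 + -0.5060i → escape time 5
(row=2, col=4): c = -0.8200 + -0.5060i → escape time 6
(row=3, col=0): c = -1.4400 + -0.6840i → escape time 3
(row=3, col=1): c = -1.2850 + -0.6840i → escape time 3
(row=3, col=2): c = -1.1300 + -0.6840i → escape time 3
(row=3, col=3): c = -0.9750 + -0.6840i → escape time 4
(row=3, col=4): c = -0.8200 + -0.6840i → escape time 4
(row=4, col=0): c = -1.4400 + -0.8620i → escape time 3
(row=4, col=1): c = -1.2850 + -0.8620i → escape time 3
(row=4, col=2): c = -1.1300 + -0.8620i → escape time 3
(row=4, col=3): c = -0.9750 + -0.8620i → escape time 3
(row=4, col=4): c = -0.8200 + -0.8620i → escape time 4
(row=5, col=0): c = -1.4400 + -1.0400i → escape time 2
(row=5, col=1): c = -1.2850 + -1.0400i → escape time 3
(row=5, col=2): c = -1.1300 + -1.0400i → escape time 3
(row=5, col=3): c = -0.9750 + -1.0400i → escape time 3
(row=5, col=4): c = -0.8200 + -1.0400i → escape time 3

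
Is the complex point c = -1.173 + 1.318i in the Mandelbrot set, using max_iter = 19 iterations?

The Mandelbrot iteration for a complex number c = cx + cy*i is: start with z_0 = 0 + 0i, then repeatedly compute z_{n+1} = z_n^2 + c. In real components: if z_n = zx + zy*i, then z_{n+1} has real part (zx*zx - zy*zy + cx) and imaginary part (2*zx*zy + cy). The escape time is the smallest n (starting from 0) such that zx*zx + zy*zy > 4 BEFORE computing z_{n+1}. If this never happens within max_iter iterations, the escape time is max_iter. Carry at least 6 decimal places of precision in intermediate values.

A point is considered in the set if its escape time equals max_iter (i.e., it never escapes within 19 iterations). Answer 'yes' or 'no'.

z_0 = 0 + 0i, c = -1.1730 + 1.3180i
Iter 1: z = -1.1730 + 1.3180i, |z|^2 = 3.1131
Iter 2: z = -1.5342 + -1.7740i, |z|^2 = 5.5009
Escaped at iteration 2

Answer: no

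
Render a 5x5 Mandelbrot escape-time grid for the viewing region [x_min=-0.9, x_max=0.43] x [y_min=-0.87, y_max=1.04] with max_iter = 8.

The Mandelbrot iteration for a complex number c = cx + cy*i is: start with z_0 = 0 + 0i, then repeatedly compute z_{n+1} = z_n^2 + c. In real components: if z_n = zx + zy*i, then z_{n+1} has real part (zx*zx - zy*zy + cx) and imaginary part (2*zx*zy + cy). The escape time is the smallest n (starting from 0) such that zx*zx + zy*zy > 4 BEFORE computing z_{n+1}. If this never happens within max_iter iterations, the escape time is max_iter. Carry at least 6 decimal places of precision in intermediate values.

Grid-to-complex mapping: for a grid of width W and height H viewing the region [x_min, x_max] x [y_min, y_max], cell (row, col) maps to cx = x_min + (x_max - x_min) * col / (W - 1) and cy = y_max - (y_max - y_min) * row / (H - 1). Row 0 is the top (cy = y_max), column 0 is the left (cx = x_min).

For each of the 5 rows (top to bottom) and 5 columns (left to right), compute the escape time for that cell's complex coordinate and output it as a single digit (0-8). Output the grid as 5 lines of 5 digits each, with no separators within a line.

Answer: 34643
58886
88886
78888
34853

Derivation:
(row=0, col=0): c = -0.9000 + 1.0400i → escape time 3
(row=0, col=1): c = -0.5675 + 1.0400i → escape time 4
(row=0, col=2): c = -0.2350 + 1.0400i → escape time 6
(row=0, col=3): c = 0.0975 + 1.0400i → escape time 4
(row=0, col=4): c = 0.4300 + 1.0400i → escape time 3
(row=1, col=0): c = -0.9000 + 0.5625i → escape time 5
(row=1, col=1): c = -0.5675 + 0.5625i → escape time 8
(row=1, col=2): c = -0.2350 + 0.5625i → escape time 8
(row=1, col=3): c = 0.0975 + 0.5625i → escape time 8
(row=1, col=4): c = 0.4300 + 0.5625i → escape time 6
(row=2, col=0): c = -0.9000 + 0.0850i → escape time 8
(row=2, col=1): c = -0.5675 + 0.0850i → escape time 8
(row=2, col=2): c = -0.2350 + 0.0850i → escape time 8
(row=2, col=3): c = 0.0975 + 0.0850i → escape time 8
(row=2, col=4): c = 0.4300 + 0.0850i → escape time 6
(row=3, col=0): c = -0.9000 + -0.3925i → escape time 7
(row=3, col=1): c = -0.5675 + -0.3925i → escape time 8
(row=3, col=2): c = -0.2350 + -0.3925i → escape time 8
(row=3, col=3): c = 0.0975 + -0.3925i → escape time 8
(row=3, col=4): c = 0.4300 + -0.3925i → escape time 8
(row=4, col=0): c = -0.9000 + -0.8700i → escape time 3
(row=4, col=1): c = -0.5675 + -0.8700i → escape time 4
(row=4, col=2): c = -0.2350 + -0.8700i → escape time 8
(row=4, col=3): c = 0.0975 + -0.8700i → escape time 5
(row=4, col=4): c = 0.4300 + -0.8700i → escape time 3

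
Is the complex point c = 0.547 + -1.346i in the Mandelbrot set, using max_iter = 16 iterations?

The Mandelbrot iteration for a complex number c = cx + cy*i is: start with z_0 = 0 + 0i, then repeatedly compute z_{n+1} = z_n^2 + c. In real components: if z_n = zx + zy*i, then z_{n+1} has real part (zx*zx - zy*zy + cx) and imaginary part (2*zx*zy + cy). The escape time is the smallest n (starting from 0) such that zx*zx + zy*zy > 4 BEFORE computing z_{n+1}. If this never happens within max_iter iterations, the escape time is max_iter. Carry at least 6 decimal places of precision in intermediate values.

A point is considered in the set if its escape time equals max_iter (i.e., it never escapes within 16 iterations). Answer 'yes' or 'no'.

z_0 = 0 + 0i, c = 0.5470 + -1.3460i
Iter 1: z = 0.5470 + -1.3460i, |z|^2 = 2.1109
Iter 2: z = -0.9655 + -2.8185i, |z|^2 = 8.8763
Escaped at iteration 2

Answer: no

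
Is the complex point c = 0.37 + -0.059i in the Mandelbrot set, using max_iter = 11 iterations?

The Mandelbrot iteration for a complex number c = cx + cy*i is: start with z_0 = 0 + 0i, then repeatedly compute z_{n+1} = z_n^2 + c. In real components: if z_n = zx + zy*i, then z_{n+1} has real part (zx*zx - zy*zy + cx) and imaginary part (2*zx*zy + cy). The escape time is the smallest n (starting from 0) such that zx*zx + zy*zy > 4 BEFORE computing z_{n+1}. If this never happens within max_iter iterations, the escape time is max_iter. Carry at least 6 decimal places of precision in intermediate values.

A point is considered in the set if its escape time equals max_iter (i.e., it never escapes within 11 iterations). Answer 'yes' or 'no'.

Answer: no

Derivation:
z_0 = 0 + 0i, c = 0.3700 + -0.0590i
Iter 1: z = 0.3700 + -0.0590i, |z|^2 = 0.1404
Iter 2: z = 0.5034 + -0.1027i, |z|^2 = 0.2640
Iter 3: z = 0.6129 + -0.1624i, |z|^2 = 0.4020
Iter 4: z = 0.7193 + -0.2580i, |z|^2 = 0.5839
Iter 5: z = 0.8208 + -0.4302i, |z|^2 = 0.8587
Iter 6: z = 0.8586 + -0.7652i, |z|^2 = 1.3227
Iter 7: z = 0.5218 + -1.3730i, |z|^2 = 2.1573
Iter 8: z = -1.2428 + -1.4918i, |z|^2 = 3.7700
Iter 9: z = -0.3108 + 3.6490i, |z|^2 = 13.4121
Escaped at iteration 9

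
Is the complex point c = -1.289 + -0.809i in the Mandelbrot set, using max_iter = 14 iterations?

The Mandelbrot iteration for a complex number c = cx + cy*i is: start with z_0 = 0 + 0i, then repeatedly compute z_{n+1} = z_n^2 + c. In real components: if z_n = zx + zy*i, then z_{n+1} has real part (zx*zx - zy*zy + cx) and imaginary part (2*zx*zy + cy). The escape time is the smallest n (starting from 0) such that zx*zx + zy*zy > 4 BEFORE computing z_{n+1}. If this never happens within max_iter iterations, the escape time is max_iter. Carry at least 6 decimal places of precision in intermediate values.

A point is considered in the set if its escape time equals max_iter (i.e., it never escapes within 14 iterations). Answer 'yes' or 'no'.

z_0 = 0 + 0i, c = -1.2890 + -0.8090i
Iter 1: z = -1.2890 + -0.8090i, |z|^2 = 2.3160
Iter 2: z = -0.2820 + 1.2766i, |z|^2 = 1.7092
Iter 3: z = -2.8392 + -1.5289i, |z|^2 = 10.3987
Escaped at iteration 3

Answer: no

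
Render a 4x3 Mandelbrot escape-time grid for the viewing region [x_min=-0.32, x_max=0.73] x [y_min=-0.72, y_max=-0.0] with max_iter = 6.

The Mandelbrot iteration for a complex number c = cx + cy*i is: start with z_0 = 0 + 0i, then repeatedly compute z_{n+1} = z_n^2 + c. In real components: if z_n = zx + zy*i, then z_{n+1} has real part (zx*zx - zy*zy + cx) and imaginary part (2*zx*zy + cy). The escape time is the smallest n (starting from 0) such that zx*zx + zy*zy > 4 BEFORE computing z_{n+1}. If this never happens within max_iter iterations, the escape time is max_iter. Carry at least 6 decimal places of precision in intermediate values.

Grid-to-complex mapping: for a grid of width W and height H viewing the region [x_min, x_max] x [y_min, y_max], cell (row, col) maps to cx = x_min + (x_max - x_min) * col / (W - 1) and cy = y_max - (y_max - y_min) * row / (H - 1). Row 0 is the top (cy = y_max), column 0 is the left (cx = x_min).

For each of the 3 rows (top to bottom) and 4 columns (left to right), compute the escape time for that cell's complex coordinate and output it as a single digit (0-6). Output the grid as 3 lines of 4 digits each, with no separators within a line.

Answer: 6663
6663
6653

Derivation:
(row=0, col=0): c = -0.3200 + -0.0000i → escape time 6
(row=0, col=1): c = 0.0300 + -0.0000i → escape time 6
(row=0, col=2): c = 0.3800 + -0.0000i → escape time 6
(row=0, col=3): c = 0.7300 + -0.0000i → escape time 3
(row=1, col=0): c = -0.3200 + -0.3600i → escape time 6
(row=1, col=1): c = 0.0300 + -0.3600i → escape time 6
(row=1, col=2): c = 0.3800 + -0.3600i → escape time 6
(row=1, col=3): c = 0.7300 + -0.3600i → escape time 3
(row=2, col=0): c = -0.3200 + -0.7200i → escape time 6
(row=2, col=1): c = 0.0300 + -0.7200i → escape time 6
(row=2, col=2): c = 0.3800 + -0.7200i → escape time 5
(row=2, col=3): c = 0.7300 + -0.7200i → escape time 3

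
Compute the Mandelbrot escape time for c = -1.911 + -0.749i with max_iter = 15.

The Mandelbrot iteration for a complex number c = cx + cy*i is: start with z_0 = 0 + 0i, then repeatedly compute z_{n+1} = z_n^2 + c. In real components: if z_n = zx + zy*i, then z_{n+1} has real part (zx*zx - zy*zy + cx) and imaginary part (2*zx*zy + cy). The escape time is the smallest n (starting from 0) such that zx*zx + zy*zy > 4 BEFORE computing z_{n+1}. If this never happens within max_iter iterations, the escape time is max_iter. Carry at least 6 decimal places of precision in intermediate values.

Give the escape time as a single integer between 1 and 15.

Answer: 1

Derivation:
z_0 = 0 + 0i, c = -1.9110 + -0.7490i
Iter 1: z = -1.9110 + -0.7490i, |z|^2 = 4.2129
Escaped at iteration 1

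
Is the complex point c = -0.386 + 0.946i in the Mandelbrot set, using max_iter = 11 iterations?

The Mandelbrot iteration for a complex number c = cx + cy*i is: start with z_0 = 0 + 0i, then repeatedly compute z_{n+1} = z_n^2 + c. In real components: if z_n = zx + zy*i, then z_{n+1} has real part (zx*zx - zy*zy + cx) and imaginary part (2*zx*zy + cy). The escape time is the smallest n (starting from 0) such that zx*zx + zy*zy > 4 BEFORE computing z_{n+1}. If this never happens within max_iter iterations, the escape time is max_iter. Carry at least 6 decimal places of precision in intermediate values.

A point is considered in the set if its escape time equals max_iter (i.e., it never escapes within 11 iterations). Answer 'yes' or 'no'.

Answer: no

Derivation:
z_0 = 0 + 0i, c = -0.3860 + 0.9460i
Iter 1: z = -0.3860 + 0.9460i, |z|^2 = 1.0439
Iter 2: z = -1.1319 + 0.2157i, |z|^2 = 1.3278
Iter 3: z = 0.8487 + 0.4577i, |z|^2 = 0.9298
Iter 4: z = 0.1248 + 1.7229i, |z|^2 = 2.9841
Iter 5: z = -3.3390 + 1.3761i, |z|^2 = 13.0425
Escaped at iteration 5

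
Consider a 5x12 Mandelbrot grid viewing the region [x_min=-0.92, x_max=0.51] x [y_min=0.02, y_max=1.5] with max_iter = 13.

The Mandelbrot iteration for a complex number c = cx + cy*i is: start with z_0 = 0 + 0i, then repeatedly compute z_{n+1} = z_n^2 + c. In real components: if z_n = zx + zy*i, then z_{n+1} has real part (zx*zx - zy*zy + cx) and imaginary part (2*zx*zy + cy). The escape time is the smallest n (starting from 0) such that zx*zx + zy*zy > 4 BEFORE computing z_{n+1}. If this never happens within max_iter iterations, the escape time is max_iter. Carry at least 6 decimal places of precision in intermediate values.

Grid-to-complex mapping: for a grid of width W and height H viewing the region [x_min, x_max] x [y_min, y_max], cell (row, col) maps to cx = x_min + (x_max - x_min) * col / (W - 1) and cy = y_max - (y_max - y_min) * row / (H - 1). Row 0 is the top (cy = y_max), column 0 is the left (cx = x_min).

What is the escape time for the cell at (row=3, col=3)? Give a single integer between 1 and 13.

z_0 = 0 + 0i, c = 0.1525 + 1.0964i
Iter 1: z = 0.1525 + 1.0964i, |z|^2 = 1.2253
Iter 2: z = -1.0263 + 1.4308i, |z|^2 = 3.1003
Iter 3: z = -0.8414 + -1.8403i, |z|^2 = 4.0945
Escaped at iteration 3

Answer: 3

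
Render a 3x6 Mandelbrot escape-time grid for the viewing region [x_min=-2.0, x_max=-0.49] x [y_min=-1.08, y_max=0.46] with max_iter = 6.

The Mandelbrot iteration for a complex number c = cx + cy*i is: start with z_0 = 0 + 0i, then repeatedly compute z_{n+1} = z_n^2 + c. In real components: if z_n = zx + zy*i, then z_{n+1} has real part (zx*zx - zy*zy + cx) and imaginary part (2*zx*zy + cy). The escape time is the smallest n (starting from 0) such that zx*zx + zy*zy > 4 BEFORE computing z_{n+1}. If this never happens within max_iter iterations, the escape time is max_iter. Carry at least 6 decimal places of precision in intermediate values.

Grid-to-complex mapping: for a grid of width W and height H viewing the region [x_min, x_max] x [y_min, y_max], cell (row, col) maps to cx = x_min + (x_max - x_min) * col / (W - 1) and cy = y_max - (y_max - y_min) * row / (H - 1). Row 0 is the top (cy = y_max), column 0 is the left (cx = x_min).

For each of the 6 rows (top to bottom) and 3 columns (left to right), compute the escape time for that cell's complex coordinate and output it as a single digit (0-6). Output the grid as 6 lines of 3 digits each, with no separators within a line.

Answer: 166
166
166
166
136
134

Derivation:
(row=0, col=0): c = -2.0000 + 0.4600i → escape time 1
(row=0, col=1): c = -1.2450 + 0.4600i → escape time 6
(row=0, col=2): c = -0.4900 + 0.4600i → escape time 6
(row=1, col=0): c = -2.0000 + 0.1520i → escape time 1
(row=1, col=1): c = -1.2450 + 0.1520i → escape time 6
(row=1, col=2): c = -0.4900 + 0.1520i → escape time 6
(row=2, col=0): c = -2.0000 + -0.1560i → escape time 1
(row=2, col=1): c = -1.2450 + -0.1560i → escape time 6
(row=2, col=2): c = -0.4900 + -0.1560i → escape time 6
(row=3, col=0): c = -2.0000 + -0.4640i → escape time 1
(row=3, col=1): c = -1.2450 + -0.4640i → escape time 6
(row=3, col=2): c = -0.4900 + -0.4640i → escape time 6
(row=4, col=0): c = -2.0000 + -0.7720i → escape time 1
(row=4, col=1): c = -1.2450 + -0.7720i → escape time 3
(row=4, col=2): c = -0.4900 + -0.7720i → escape time 6
(row=5, col=0): c = -2.0000 + -1.0800i → escape time 1
(row=5, col=1): c = -1.2450 + -1.0800i → escape time 3
(row=5, col=2): c = -0.4900 + -1.0800i → escape time 4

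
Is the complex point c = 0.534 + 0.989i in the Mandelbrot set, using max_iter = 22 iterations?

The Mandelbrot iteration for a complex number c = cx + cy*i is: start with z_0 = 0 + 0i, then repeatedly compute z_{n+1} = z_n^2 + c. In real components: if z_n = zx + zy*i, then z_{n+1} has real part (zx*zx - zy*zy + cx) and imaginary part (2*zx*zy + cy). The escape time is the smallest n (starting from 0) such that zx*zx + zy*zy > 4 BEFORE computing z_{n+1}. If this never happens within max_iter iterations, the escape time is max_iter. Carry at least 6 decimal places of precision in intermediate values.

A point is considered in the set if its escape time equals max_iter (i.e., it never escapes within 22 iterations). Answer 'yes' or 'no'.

z_0 = 0 + 0i, c = 0.5340 + 0.9890i
Iter 1: z = 0.5340 + 0.9890i, |z|^2 = 1.2633
Iter 2: z = -0.1590 + 2.0453i, |z|^2 = 4.2083
Escaped at iteration 2

Answer: no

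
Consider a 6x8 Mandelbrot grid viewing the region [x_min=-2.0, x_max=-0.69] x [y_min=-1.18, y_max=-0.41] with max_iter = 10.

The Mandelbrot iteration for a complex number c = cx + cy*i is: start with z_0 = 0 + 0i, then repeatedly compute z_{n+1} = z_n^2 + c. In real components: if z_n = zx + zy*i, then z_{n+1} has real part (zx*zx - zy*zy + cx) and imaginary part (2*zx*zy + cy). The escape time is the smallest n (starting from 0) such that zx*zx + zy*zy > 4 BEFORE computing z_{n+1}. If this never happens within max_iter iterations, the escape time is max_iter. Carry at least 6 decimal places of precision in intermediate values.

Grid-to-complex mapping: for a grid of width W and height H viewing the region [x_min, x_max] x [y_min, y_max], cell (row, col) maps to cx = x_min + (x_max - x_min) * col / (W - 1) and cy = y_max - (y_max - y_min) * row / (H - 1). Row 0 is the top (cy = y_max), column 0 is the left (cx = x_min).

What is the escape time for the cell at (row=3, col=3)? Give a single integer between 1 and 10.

Answer: 3

Derivation:
z_0 = 0 + 0i, c = -1.2140 + -0.7400i
Iter 1: z = -1.2140 + -0.7400i, |z|^2 = 2.0214
Iter 2: z = -0.2878 + 1.0567i, |z|^2 = 1.1995
Iter 3: z = -2.2478 + -1.3483i, |z|^2 = 6.8705
Escaped at iteration 3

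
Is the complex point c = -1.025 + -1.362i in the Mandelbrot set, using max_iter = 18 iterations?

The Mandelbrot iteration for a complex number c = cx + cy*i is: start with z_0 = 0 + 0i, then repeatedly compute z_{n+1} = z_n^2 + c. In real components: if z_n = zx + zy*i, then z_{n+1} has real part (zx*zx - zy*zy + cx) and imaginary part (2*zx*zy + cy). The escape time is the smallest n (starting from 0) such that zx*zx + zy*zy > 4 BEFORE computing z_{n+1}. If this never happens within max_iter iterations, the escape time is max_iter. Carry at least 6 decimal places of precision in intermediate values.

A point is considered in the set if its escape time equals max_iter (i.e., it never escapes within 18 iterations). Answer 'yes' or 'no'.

z_0 = 0 + 0i, c = -1.0250 + -1.3620i
Iter 1: z = -1.0250 + -1.3620i, |z|^2 = 2.9057
Iter 2: z = -1.8294 + 1.4301i, |z|^2 = 5.3920
Escaped at iteration 2

Answer: no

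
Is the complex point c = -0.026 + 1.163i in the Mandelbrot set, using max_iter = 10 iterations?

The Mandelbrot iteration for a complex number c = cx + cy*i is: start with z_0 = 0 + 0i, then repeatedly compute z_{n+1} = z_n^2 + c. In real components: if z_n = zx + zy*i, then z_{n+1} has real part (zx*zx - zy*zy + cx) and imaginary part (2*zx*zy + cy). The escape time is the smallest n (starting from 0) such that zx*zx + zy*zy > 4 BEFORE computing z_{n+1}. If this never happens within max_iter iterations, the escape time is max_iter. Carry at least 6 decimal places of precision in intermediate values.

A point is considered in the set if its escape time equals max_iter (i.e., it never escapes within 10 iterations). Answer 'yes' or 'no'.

Answer: no

Derivation:
z_0 = 0 + 0i, c = -0.0260 + 1.1630i
Iter 1: z = -0.0260 + 1.1630i, |z|^2 = 1.3532
Iter 2: z = -1.3779 + 1.1025i, |z|^2 = 3.1141
Iter 3: z = 0.6570 + -1.8753i, |z|^2 = 3.9485
Iter 4: z = -3.1111 + -1.3013i, |z|^2 = 11.3725
Escaped at iteration 4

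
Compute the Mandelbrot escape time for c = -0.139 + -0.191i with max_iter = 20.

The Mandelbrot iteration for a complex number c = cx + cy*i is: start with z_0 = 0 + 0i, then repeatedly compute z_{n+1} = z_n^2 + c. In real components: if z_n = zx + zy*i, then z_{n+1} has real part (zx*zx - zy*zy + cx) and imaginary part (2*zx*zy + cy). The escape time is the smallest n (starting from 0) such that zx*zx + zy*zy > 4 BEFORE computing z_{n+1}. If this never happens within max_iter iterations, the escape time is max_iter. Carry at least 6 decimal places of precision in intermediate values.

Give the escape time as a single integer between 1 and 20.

Answer: 20

Derivation:
z_0 = 0 + 0i, c = -0.1390 + -0.1910i
Iter 1: z = -0.1390 + -0.1910i, |z|^2 = 0.0558
Iter 2: z = -0.1562 + -0.1379i, |z|^2 = 0.0434
Iter 3: z = -0.1336 + -0.1479i, |z|^2 = 0.0397
Iter 4: z = -0.1430 + -0.1515i, |z|^2 = 0.0434
Iter 5: z = -0.1415 + -0.1477i, |z|^2 = 0.0418
Iter 6: z = -0.1408 + -0.1492i, |z|^2 = 0.0421
Iter 7: z = -0.1414 + -0.1490i, |z|^2 = 0.0422
Iter 8: z = -0.1412 + -0.1489i, |z|^2 = 0.0421
Iter 9: z = -0.1412 + -0.1490i, |z|^2 = 0.0421
Iter 10: z = -0.1412 + -0.1489i, |z|^2 = 0.0421
Iter 11: z = -0.1412 + -0.1489i, |z|^2 = 0.0421
Iter 12: z = -0.1412 + -0.1489i, |z|^2 = 0.0421
Iter 13: z = -0.1412 + -0.1489i, |z|^2 = 0.0421
Iter 14: z = -0.1412 + -0.1489i, |z|^2 = 0.0421
Iter 15: z = -0.1412 + -0.1489i, |z|^2 = 0.0421
Iter 16: z = -0.1412 + -0.1489i, |z|^2 = 0.0421
Iter 17: z = -0.1412 + -0.1489i, |z|^2 = 0.0421
Iter 18: z = -0.1412 + -0.1489i, |z|^2 = 0.0421
Iter 19: z = -0.1412 + -0.1489i, |z|^2 = 0.0421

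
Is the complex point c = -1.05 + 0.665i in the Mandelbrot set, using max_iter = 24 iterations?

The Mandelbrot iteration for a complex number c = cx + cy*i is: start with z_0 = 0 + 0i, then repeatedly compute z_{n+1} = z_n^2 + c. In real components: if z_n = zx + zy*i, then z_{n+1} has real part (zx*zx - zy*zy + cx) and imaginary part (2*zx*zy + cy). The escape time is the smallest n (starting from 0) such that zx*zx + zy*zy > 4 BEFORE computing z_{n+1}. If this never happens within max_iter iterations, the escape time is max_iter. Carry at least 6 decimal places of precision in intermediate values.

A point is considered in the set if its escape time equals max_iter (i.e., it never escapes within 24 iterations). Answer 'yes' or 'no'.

z_0 = 0 + 0i, c = -1.0500 + 0.6650i
Iter 1: z = -1.0500 + 0.6650i, |z|^2 = 1.5447
Iter 2: z = -0.3897 + -0.7315i, |z|^2 = 0.6870
Iter 3: z = -1.4332 + 1.2352i, |z|^2 = 3.5797
Iter 4: z = -0.5216 + -2.8755i, |z|^2 = 8.5405
Escaped at iteration 4

Answer: no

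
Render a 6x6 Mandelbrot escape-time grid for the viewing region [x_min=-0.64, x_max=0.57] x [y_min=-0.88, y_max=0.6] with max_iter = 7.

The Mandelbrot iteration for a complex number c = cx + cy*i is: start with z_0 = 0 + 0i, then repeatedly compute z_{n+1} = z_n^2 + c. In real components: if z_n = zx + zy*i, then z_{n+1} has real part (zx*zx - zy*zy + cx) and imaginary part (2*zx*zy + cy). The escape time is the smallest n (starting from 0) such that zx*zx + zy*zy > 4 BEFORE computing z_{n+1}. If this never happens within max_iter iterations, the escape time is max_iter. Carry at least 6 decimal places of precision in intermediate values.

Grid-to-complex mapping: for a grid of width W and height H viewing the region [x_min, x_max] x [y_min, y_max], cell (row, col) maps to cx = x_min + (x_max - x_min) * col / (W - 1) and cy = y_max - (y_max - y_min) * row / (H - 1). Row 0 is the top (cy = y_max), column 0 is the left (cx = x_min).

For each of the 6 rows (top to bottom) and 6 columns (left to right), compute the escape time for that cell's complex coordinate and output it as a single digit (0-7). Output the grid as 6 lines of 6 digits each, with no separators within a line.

Answer: 777773
777774
777774
777774
777773
457543

Derivation:
(row=0, col=0): c = -0.6400 + 0.6000i → escape time 7
(row=0, col=1): c = -0.3980 + 0.6000i → escape time 7
(row=0, col=2): c = -0.1560 + 0.6000i → escape time 7
(row=0, col=3): c = 0.0860 + 0.6000i → escape time 7
(row=0, col=4): c = 0.3280 + 0.6000i → escape time 7
(row=0, col=5): c = 0.5700 + 0.6000i → escape time 3
(row=1, col=0): c = -0.6400 + 0.3040i → escape time 7
(row=1, col=1): c = -0.3980 + 0.3040i → escape time 7
(row=1, col=2): c = -0.1560 + 0.3040i → escape time 7
(row=1, col=3): c = 0.0860 + 0.3040i → escape time 7
(row=1, col=4): c = 0.3280 + 0.3040i → escape time 7
(row=1, col=5): c = 0.5700 + 0.3040i → escape time 4
(row=2, col=0): c = -0.6400 + 0.0080i → escape time 7
(row=2, col=1): c = -0.3980 + 0.0080i → escape time 7
(row=2, col=2): c = -0.1560 + 0.0080i → escape time 7
(row=2, col=3): c = 0.0860 + 0.0080i → escape time 7
(row=2, col=4): c = 0.3280 + 0.0080i → escape time 7
(row=2, col=5): c = 0.5700 + 0.0080i → escape time 4
(row=3, col=0): c = -0.6400 + -0.2880i → escape time 7
(row=3, col=1): c = -0.3980 + -0.2880i → escape time 7
(row=3, col=2): c = -0.1560 + -0.2880i → escape time 7
(row=3, col=3): c = 0.0860 + -0.2880i → escape time 7
(row=3, col=4): c = 0.3280 + -0.2880i → escape time 7
(row=3, col=5): c = 0.5700 + -0.2880i → escape time 4
(row=4, col=0): c = -0.6400 + -0.5840i → escape time 7
(row=4, col=1): c = -0.3980 + -0.5840i → escape time 7
(row=4, col=2): c = -0.1560 + -0.5840i → escape time 7
(row=4, col=3): c = 0.0860 + -0.5840i → escape time 7
(row=4, col=4): c = 0.3280 + -0.5840i → escape time 7
(row=4, col=5): c = 0.5700 + -0.5840i → escape time 3
(row=5, col=0): c = -0.6400 + -0.8800i → escape time 4
(row=5, col=1): c = -0.3980 + -0.8800i → escape time 5
(row=5, col=2): c = -0.1560 + -0.8800i → escape time 7
(row=5, col=3): c = 0.0860 + -0.8800i → escape time 5
(row=5, col=4): c = 0.3280 + -0.8800i → escape time 4
(row=5, col=5): c = 0.5700 + -0.8800i → escape time 3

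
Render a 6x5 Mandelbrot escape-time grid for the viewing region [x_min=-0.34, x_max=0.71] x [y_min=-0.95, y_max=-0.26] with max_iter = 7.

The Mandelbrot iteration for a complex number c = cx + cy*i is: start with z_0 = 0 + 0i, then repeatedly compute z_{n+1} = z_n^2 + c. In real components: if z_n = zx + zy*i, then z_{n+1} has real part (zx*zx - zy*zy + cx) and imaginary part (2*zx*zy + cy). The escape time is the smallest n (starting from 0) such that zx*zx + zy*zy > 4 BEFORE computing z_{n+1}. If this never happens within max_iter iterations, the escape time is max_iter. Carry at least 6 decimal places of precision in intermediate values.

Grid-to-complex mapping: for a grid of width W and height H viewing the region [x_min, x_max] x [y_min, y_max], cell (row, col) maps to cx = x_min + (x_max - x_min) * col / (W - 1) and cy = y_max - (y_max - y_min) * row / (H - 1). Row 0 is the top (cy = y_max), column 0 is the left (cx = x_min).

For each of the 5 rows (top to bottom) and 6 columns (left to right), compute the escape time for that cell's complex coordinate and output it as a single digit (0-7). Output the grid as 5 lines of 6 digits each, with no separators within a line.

(row=0, col=0): c = -0.3400 + -0.2600i → escape time 7
(row=0, col=1): c = -0.1300 + -0.2600i → escape time 7
(row=0, col=2): c = 0.0800 + -0.2600i → escape time 7
(row=0, col=3): c = 0.2900 + -0.2600i → escape time 7
(row=0, col=4): c = 0.5000 + -0.2600i → escape time 5
(row=0, col=5): c = 0.7100 + -0.2600i → escape time 3
(row=1, col=0): c = -0.3400 + -0.4325i → escape time 7
(row=1, col=1): c = -0.1300 + -0.4325i → escape time 7
(row=1, col=2): c = 0.0800 + -0.4325i → escape time 7
(row=1, col=3): c = 0.2900 + -0.4325i → escape time 7
(row=1, col=4): c = 0.5000 + -0.4325i → escape time 5
(row=1, col=5): c = 0.7100 + -0.4325i → escape time 3
(row=2, col=0): c = -0.3400 + -0.6050i → escape time 7
(row=2, col=1): c = -0.1300 + -0.6050i → escape time 7
(row=2, col=2): c = 0.0800 + -0.6050i → escape time 7
(row=2, col=3): c = 0.2900 + -0.6050i → escape time 7
(row=2, col=4): c = 0.5000 + -0.6050i → escape time 4
(row=2, col=5): c = 0.7100 + -0.6050i → escape time 3
(row=3, col=0): c = -0.3400 + -0.7775i → escape time 7
(row=3, col=1): c = -0.1300 + -0.7775i → escape time 7
(row=3, col=2): c = 0.0800 + -0.7775i → escape time 7
(row=3, col=3): c = 0.2900 + -0.7775i → escape time 5
(row=3, col=4): c = 0.5000 + -0.7775i → escape time 3
(row=3, col=5): c = 0.7100 + -0.7775i → escape time 3
(row=4, col=0): c = -0.3400 + -0.9500i → escape time 5
(row=4, col=1): c = -0.1300 + -0.9500i → escape time 7
(row=4, col=2): c = 0.0800 + -0.9500i → escape time 5
(row=4, col=3): c = 0.2900 + -0.9500i → escape time 4
(row=4, col=4): c = 0.5000 + -0.9500i → escape time 3
(row=4, col=5): c = 0.7100 + -0.9500i → escape time 2

Answer: 777753
777753
777743
777533
575432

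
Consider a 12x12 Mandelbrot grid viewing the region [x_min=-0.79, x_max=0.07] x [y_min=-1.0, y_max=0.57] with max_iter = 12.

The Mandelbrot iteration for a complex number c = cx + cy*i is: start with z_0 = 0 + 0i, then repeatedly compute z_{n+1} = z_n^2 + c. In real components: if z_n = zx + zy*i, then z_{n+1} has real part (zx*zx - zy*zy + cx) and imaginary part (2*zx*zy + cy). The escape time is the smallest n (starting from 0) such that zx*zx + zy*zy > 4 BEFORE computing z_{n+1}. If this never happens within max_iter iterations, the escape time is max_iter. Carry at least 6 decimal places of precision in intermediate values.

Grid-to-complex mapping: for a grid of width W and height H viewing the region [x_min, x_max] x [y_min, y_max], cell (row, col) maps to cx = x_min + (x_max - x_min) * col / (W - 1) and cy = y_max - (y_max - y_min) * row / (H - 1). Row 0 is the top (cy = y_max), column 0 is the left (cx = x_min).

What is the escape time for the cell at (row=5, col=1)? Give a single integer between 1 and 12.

Answer: 12

Derivation:
z_0 = 0 + 0i, c = -0.7118 + -0.1436i
Iter 1: z = -0.7118 + -0.1436i, |z|^2 = 0.5273
Iter 2: z = -0.2258 + 0.0608i, |z|^2 = 0.0547
Iter 3: z = -0.6646 + -0.1711i, |z|^2 = 0.4709
Iter 4: z = -0.2995 + 0.0838i, |z|^2 = 0.0967
Iter 5: z = -0.6292 + -0.1938i, |z|^2 = 0.4334
Iter 6: z = -0.3535 + 0.1003i, |z|^2 = 0.1350
Iter 7: z = -0.5969 + -0.2145i, |z|^2 = 0.4023
Iter 8: z = -0.4016 + 0.1124i, |z|^2 = 0.1739
Iter 9: z = -0.5632 + -0.2340i, |z|^2 = 0.3719
Iter 10: z = -0.4494 + 0.1199i, |z|^2 = 0.2163
Iter 11: z = -0.5243 + -0.2514i, |z|^2 = 0.3380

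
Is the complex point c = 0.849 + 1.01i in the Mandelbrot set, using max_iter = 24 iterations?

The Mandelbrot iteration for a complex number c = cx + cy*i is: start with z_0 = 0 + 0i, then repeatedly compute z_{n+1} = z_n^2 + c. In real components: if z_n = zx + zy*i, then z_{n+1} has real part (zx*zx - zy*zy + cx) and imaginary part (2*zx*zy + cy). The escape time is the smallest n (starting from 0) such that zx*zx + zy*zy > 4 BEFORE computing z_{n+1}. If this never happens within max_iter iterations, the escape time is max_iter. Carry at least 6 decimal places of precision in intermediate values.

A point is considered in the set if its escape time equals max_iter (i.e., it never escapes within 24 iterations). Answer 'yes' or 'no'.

Answer: no

Derivation:
z_0 = 0 + 0i, c = 0.8490 + 1.0100i
Iter 1: z = 0.8490 + 1.0100i, |z|^2 = 1.7409
Iter 2: z = 0.5497 + 2.7250i, |z|^2 = 7.7277
Escaped at iteration 2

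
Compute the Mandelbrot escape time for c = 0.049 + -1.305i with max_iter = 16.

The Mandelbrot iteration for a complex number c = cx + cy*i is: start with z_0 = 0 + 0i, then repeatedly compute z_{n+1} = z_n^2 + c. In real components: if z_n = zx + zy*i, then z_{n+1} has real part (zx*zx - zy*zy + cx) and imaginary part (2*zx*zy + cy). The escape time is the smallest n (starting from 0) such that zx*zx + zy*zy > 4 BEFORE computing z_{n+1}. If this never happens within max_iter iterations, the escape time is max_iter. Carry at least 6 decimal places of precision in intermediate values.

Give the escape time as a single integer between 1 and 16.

Answer: 2

Derivation:
z_0 = 0 + 0i, c = 0.0490 + -1.3050i
Iter 1: z = 0.0490 + -1.3050i, |z|^2 = 1.7054
Iter 2: z = -1.6516 + -1.4329i, |z|^2 = 4.7810
Escaped at iteration 2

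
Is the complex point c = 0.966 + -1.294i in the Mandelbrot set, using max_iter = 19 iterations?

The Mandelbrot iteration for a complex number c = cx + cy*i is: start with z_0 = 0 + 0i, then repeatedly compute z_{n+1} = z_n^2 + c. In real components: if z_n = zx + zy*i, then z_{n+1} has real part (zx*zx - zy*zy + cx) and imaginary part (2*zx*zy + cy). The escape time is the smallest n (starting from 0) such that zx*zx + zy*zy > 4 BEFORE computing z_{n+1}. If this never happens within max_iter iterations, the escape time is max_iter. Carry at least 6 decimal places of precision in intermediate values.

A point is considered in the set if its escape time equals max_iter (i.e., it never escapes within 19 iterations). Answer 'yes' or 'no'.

Answer: no

Derivation:
z_0 = 0 + 0i, c = 0.9660 + -1.2940i
Iter 1: z = 0.9660 + -1.2940i, |z|^2 = 2.6076
Iter 2: z = 0.2247 + -3.7940i, |z|^2 = 14.4450
Escaped at iteration 2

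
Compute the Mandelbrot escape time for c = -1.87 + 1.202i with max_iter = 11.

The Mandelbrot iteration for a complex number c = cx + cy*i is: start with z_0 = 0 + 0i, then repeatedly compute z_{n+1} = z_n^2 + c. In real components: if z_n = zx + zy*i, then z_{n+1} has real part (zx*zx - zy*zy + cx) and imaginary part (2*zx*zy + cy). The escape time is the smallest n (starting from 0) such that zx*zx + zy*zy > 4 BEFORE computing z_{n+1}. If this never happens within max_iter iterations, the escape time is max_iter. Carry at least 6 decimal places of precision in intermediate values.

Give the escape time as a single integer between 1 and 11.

Answer: 1

Derivation:
z_0 = 0 + 0i, c = -1.8700 + 1.2020i
Iter 1: z = -1.8700 + 1.2020i, |z|^2 = 4.9417
Escaped at iteration 1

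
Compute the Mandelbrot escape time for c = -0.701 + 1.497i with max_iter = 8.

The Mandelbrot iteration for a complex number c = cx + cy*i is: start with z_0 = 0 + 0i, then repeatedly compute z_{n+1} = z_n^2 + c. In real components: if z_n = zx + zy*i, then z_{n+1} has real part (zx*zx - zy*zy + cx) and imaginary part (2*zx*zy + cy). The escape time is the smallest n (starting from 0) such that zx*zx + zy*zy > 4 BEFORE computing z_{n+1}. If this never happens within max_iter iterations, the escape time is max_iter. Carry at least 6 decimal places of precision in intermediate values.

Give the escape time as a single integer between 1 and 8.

Answer: 2

Derivation:
z_0 = 0 + 0i, c = -0.7010 + 1.4970i
Iter 1: z = -0.7010 + 1.4970i, |z|^2 = 2.7324
Iter 2: z = -2.4506 + -0.6018i, |z|^2 = 6.3676
Escaped at iteration 2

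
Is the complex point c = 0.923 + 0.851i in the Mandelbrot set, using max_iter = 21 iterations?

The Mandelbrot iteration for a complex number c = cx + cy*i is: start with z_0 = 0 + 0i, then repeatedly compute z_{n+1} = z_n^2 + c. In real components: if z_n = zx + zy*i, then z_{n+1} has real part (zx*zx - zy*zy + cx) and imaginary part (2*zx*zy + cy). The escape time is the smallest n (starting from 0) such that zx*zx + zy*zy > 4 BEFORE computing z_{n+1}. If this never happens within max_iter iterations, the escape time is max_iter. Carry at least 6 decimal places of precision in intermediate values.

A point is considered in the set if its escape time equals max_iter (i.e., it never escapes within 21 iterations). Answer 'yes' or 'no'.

z_0 = 0 + 0i, c = 0.9230 + 0.8510i
Iter 1: z = 0.9230 + 0.8510i, |z|^2 = 1.5761
Iter 2: z = 1.0507 + 2.4219i, |z|^2 = 6.9699
Escaped at iteration 2

Answer: no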